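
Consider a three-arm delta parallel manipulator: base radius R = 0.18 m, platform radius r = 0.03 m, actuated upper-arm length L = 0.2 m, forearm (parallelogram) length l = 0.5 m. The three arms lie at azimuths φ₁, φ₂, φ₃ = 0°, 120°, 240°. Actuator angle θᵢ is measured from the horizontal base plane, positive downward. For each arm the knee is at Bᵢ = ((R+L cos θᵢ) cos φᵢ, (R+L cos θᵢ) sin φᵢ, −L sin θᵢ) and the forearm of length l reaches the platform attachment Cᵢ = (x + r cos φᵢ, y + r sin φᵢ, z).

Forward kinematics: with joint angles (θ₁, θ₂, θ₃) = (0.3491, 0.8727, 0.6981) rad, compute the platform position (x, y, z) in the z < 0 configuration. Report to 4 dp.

(0.0906, -0.0341, -0.5016)

arm 1 at φ=0.0°: e+L cos θ1 = 0.3379;  O1 = (0.3379, 0.0000, -0.0684)
O2 = (0.2786·cos120.0°, 0.2786·sin120.0°, -0.1532) = (-0.1393, 0.2412, -0.1532)
O3 = (0.3032·cos240.0°, 0.3032·sin240.0°, -0.1286) = (-0.1516, -0.2626, -0.1286)
subtract pairs → two planes through P
plane₁₂: -0.9544x+0.4825y+-0.1696z = -0.0178
det = 0.9736;  x = 0.0148+-0.1511z,  y = -0.0077+0.0526z
into |P−O₁|² = l²: 1.0256z² + 0.2337z + -0.1408 = 0;  Δ = 0.6323;  z = -0.5016 or 0.2738 → z<0 root = -0.5016
x = 0.0906, y = -0.0341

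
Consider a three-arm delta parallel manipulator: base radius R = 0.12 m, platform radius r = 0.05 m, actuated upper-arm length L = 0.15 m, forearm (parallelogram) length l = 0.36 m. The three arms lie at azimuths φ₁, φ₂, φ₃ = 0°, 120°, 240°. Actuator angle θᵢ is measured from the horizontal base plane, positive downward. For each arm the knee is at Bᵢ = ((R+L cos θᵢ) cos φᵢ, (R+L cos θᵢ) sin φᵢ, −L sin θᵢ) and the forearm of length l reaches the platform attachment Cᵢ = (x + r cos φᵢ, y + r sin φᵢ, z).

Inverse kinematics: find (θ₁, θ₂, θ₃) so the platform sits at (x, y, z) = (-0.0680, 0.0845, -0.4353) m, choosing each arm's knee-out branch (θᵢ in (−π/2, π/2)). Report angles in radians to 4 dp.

θ₁ = 1.2219, θ₂ = 0.6109, θ₃ = 1.1347

arm 1 (φ=0.0°): x'=-0.0680, y'=0.0845
  A cos θ + B sin θ = C:  0.1380·cos θ + -0.4353·sin θ = -0.3619
  θ1 = atan2(B,A) + arccos(C/0.4567) = 1.2219
φ2=120.0° → target in arm frame (0.1072, 0.0166)
  A cos θ + B sin θ = C:  -0.0372·cos θ + -0.4353·sin θ = -0.2802
  √(A²+B²)=0.4369;  θ2 = -1.6560+2.2669 ≈ 0.6109
rotate P by −φ3: (-0.0392, -0.1011, -0.4353)
  A cos θ + B sin θ = C:  0.1092·cos θ + -0.4353·sin θ = -0.3485
  θ3 = atan2(B,A) + arccos(C/0.4488) = 1.1347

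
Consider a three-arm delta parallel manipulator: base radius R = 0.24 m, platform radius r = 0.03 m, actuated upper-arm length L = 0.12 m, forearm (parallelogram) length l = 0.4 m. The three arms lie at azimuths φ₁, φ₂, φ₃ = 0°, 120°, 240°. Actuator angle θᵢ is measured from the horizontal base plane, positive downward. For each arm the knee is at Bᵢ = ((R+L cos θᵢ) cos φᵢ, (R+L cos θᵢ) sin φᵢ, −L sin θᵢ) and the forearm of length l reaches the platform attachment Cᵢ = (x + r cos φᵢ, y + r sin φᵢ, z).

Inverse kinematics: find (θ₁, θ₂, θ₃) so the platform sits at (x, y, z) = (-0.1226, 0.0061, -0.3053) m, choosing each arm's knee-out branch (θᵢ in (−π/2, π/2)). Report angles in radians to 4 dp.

rotate P by −φ1: (-0.1226, 0.0061, -0.3053)
  A=0.3326, B=-0.3053, C=(l²−L²−A²−y'²−z²)/(2L)=-0.2428
  √(A²+B²)=0.4515;  θ1 = -0.7426+2.1386 ≈ 1.3959
φ2=120.0° → target in arm frame (0.0666, 0.1031)
  A cos θ + B sin θ = C:  0.1434·cos θ + -0.3053·sin θ = 0.0883
  θ2 = atan2(B,A) + arccos(C/0.3373) = 0.1743
arm 3 (φ=240.0°): x'=0.0560, y'=-0.1092
  A cos θ + B sin θ = C:  0.1540·cos θ + -0.3053·sin θ = 0.0698
  θ3 = atan2(B,A) + arccos(C/0.3419) = 0.2616

θ₁ = 1.3959, θ₂ = 0.1743, θ₃ = 0.2616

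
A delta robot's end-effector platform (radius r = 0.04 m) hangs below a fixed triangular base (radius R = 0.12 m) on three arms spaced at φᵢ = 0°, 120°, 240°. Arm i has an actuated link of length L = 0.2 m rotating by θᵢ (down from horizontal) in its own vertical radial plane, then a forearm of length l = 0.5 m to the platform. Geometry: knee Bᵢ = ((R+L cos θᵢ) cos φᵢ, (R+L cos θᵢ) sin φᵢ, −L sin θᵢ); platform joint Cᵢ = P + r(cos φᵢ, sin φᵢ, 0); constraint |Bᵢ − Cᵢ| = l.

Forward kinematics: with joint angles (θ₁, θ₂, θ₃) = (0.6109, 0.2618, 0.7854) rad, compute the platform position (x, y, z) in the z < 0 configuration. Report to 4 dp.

(-0.0194, 0.1180, -0.5231)

S1 = (0.2438·cos0.0°, 0.2438·sin0.0°, -0.1147) = (0.2438, 0.0000, -0.1147)
arm 2 at φ=120.0°: e+L cos θ2 = 0.2732;  S2 = (-0.1366, 0.2366, -0.0518)
S3 = (0.2214·cos240.0°, 0.2214·sin240.0°, -0.1414) = (-0.1107, -0.1918, -0.1414)
eliminate P² terms by subtracting sphere 1 from 2 and 3
plane₁₂: -0.7608x+0.4732y+0.1259z = 0.0047
det = 0.6273;  x = -0.0002+0.0367z,  y = 0.0097+-0.2071z
sphere 1 gives Az²+Bz+C=0 with A=1.0442, B=0.2075, C=-0.1772;  B²−4AC=0.7833;  roots -0.5231, 0.3244;  negative root z = -0.5231
x = -0.0194, y = 0.1180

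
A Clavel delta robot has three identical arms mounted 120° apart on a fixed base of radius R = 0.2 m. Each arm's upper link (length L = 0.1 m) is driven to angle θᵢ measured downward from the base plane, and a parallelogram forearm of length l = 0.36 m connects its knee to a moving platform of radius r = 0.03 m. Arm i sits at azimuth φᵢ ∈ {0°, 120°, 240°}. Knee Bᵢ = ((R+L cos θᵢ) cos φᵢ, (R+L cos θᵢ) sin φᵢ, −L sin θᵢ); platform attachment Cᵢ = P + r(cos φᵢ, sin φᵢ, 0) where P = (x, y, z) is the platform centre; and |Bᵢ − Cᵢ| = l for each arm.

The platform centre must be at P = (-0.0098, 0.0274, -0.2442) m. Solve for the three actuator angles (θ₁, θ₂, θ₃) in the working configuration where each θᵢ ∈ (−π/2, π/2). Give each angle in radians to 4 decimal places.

θ₁ = 0.1754, θ₂ = -0.2618, θ₃ = 0.2622

arm 1 (φ=0.0°): x'=-0.0098, y'=0.0274
  A=0.1798, B=-0.2442, C=(l²−L²−A²−y'²−z²)/(2L)=0.1344
  γ=atan2(-0.2442,0.1798)=-0.9361;  ψ=arccos(0.4433)=1.1115;  θ1=γ+ψ≈0.1754
φ2=120.0° → target in arm frame (0.0286, -0.0052)
  e−x'=0.1414;  (l²−L²−(e−x')²−y'²−z²)/2L = 0.1998
  θ2 = atan2(B,A) + arccos(C/0.2822) = -0.2618
arm 3 (φ=240.0°): x'=-0.0188, y'=-0.0222
  e−x'=0.1888;  (l²−L²−(e−x')²−y'²−z²)/2L = 0.1191
  γ=atan2(-0.2442,0.1888)=-0.9126;  ψ=arccos(0.3858)=1.1747;  θ3=γ+ψ≈0.2622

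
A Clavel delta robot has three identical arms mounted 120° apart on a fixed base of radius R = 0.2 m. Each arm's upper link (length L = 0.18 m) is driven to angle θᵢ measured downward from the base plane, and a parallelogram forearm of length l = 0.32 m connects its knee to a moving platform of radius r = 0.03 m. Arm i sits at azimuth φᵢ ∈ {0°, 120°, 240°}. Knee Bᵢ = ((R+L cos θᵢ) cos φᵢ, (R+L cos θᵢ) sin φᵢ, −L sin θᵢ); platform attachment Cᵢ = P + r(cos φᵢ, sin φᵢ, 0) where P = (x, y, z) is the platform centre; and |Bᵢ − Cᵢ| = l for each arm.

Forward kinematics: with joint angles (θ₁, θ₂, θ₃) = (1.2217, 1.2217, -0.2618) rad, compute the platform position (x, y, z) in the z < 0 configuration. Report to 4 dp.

arm 1 at φ=0.0°: e+L cos θ1 = 0.2316;  O1 = (0.2316, 0.0000, -0.1691)
O2 = (0.2316·cos120.0°, 0.2316·sin120.0°, -0.1691) = (-0.1158, 0.2005, -0.1691)
O3 = (0.3439·cos240.0°, 0.3439·sin240.0°, 0.0466) = (-0.1719, -0.2978, 0.0466)
|O₂|²−|O₁|² = 0.0000;  |O₃|²−|O₁|² = 0.0382
plane₁₂: -0.6947x+0.4011y+0.0000z = 0.0000
Cramer: x(z) = -0.0208+0.2347z;  y(z) = -0.0360+0.4065z
sphere 1 gives Az²+Bz+C=0 with A=1.2203, B=0.1906, C=-0.0088;  B²−4AC=0.0794;  roots -0.1936, 0.0374;  negative root z = -0.1936
x = -0.0662, y = -0.1146

(-0.0662, -0.1146, -0.1936)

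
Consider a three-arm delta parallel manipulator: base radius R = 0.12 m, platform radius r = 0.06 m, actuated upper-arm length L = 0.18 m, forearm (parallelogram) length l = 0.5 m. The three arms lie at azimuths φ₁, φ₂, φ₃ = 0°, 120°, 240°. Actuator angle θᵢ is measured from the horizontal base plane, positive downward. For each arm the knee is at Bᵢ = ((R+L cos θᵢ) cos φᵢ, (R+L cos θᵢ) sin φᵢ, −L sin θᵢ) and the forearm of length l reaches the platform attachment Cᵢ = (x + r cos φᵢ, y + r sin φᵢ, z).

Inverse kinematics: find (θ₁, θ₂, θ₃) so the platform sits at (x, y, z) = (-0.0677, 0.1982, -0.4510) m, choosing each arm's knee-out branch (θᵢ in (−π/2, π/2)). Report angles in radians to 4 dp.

φ1=0.0° → target in arm frame (-0.0677, 0.1982)
  A=0.1277, B=-0.4510, C=(l²−L²−A²−y'²−z²)/(2L)=-0.1150
  √(A²+B²)=0.4687;  θ1 = -1.2949+1.8186 ≈ 0.5237
arm 2 (φ=120.0°): x'=0.2055, y'=-0.0405
  e−x'=-0.1455;  (l²−L²−(e−x')²−y'²−z²)/2L = -0.0239
  √(A²+B²)=0.4739;  θ2 = -1.8829+1.6213 ≈ -0.2616
rotate P by −φ3: (-0.1378, -0.1577, -0.4510)
  e−x'=0.1978;  (l²−L²−(e−x')²−y'²−z²)/2L = -0.1383
  γ=atan2(-0.4510,0.1978)=-1.1575;  ψ=arccos(-0.2809)=1.8555;  θ3=γ+ψ≈0.6981

θ₁ = 0.5237, θ₂ = -0.2616, θ₃ = 0.6981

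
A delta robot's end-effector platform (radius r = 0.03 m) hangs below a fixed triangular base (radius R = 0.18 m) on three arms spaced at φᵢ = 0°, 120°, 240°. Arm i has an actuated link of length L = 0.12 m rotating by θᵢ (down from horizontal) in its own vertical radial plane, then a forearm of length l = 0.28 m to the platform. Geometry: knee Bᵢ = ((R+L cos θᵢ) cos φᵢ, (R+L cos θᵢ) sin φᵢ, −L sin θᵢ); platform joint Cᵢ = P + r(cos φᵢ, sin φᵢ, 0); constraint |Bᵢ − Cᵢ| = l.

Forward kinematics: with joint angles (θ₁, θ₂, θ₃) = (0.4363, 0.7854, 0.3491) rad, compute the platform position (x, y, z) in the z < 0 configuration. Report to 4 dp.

(0.0104, -0.0280, -0.1770)

arm 1 at φ=0.0°: (R−r)+L cos θ1 = 0.2588;  S1 = (0.2588, 0.0000, -0.0507)
arm 2 at φ=120.0°: (R−r)+L cos θ2 = 0.2349;  S2 = (-0.1174, 0.2034, -0.0849)
S3 = (0.2628·cos240.0°, 0.2628·sin240.0°, -0.0410) = (-0.1314, -0.2276, -0.0410)
subtract pairs → two planes through P
[-0.7524 0.4068 -0.0683]·P = -0.0072;  [-0.7803 -0.4551 0.0193]·P = 0.0012
det = 0.6598;  x = 0.0042+-0.0352z,  y = -0.0099+0.1028z
quadratic in z: (1.0118)z²+(0.1173)z+(-0.0109)=0, √Δ=0.2409 → z ∈ {-0.1770, 0.0611}; z = -0.1770 (taking z<0)
x = 0.0104, y = -0.0280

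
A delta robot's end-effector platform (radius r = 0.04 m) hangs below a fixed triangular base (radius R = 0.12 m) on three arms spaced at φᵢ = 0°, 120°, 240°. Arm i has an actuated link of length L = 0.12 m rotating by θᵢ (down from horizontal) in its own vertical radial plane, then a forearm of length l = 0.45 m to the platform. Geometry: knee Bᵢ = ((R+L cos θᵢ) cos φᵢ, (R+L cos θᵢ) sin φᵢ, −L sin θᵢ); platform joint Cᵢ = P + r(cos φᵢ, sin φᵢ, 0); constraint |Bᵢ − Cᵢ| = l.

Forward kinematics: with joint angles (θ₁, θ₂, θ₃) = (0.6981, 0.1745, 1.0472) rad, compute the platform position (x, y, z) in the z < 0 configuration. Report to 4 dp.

O1 = (0.1719·cos0.0°, 0.1719·sin0.0°, -0.0771) = (0.1719, 0.0000, -0.0771)
φ2=120.0°: virtual centre (-0.0991, 0.1716, -0.0208), radius l
O3 = (0.1400·cos240.0°, 0.1400·sin240.0°, -0.1039) = (-0.0700, -0.1212, -0.1039)
subtract pairs → two planes through P
plane₁₂: -0.5420x+0.3433y+0.1126z = 0.0042
det = 0.2975;  x = 0.0025+0.0299z,  y = 0.0161+-0.2807z
sphere 1 gives Az²+Bz+C=0 with A=1.0797, B=0.1351, C=-0.1676;  B²−4AC=0.7420;  roots -0.4614, 0.3364;  negative root z = -0.4614
x = -0.0113, y = 0.1457

(-0.0113, 0.1457, -0.4614)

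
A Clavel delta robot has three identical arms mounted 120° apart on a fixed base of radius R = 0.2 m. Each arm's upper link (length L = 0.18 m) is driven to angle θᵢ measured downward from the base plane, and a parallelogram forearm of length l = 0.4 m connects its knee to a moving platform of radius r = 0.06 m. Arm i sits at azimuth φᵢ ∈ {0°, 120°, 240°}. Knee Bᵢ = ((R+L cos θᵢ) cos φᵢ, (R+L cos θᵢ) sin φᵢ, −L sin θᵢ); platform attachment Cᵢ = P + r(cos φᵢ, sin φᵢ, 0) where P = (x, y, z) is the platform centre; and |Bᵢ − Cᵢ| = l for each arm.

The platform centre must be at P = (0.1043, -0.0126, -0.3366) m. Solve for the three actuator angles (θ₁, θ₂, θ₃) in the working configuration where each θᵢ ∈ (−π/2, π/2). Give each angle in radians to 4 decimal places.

rotate P by −φ1: (0.1043, -0.0126, -0.3366)
  A=0.0357, B=-0.3366, C=(l²−L²−A²−y'²−z²)/(2L)=0.0357
  θ1 = atan2(B,A) + arccos(C/0.3385) = -0.0001
φ2=120.0° → target in arm frame (-0.0631, -0.0840)
  e−x'=0.2031;  (l²−L²−(e−x')²−y'²−z²)/2L = -0.0944
  θ2 = atan2(B,A) + arccos(C/0.3931) = 0.7854
arm 3 (φ=240.0°): x'=-0.0412, y'=0.0966
  e−x'=0.1812;  (l²−L²−(e−x')²−y'²−z²)/2L = -0.0775
  γ=atan2(-0.3366,0.1812)=-1.0769;  ψ=arccos(-0.2026)=1.7748;  θ3=γ+ψ≈0.6979

θ₁ = -0.0001, θ₂ = 0.7854, θ₃ = 0.6979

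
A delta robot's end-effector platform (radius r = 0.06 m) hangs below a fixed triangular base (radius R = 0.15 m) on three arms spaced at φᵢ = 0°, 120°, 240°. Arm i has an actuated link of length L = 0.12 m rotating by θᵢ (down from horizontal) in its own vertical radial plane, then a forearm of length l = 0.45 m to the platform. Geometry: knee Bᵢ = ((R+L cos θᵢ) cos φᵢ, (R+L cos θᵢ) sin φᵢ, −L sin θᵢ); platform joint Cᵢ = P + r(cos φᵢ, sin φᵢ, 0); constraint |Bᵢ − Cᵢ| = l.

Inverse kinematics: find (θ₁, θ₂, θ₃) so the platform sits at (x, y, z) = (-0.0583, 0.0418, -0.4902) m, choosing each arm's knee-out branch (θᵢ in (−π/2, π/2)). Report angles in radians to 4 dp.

θ₁ = 0.9597, θ₂ = 0.5234, θ₃ = 0.7853

φ1=0.0° → target in arm frame (-0.0583, 0.0418)
  A cos θ + B sin θ = C:  0.1483·cos θ + -0.4902·sin θ = -0.3164
  √(A²+B²)=0.5121;  θ1 = -1.2770+2.2367 ≈ 0.9597
arm 2 (φ=120.0°): x'=0.0653, y'=0.0296
  e−x'=0.0247;  (l²−L²−(e−x')²−y'²−z²)/2L = -0.2237
  θ2 = atan2(B,A) + arccos(C/0.4908) = 0.5234
rotate P by −φ3: (-0.0070, -0.0714, -0.4902)
  e−x'=0.0970;  (l²−L²−(e−x')²−y'²−z²)/2L = -0.2780
  θ3 = atan2(B,A) + arccos(C/0.4997) = 0.7853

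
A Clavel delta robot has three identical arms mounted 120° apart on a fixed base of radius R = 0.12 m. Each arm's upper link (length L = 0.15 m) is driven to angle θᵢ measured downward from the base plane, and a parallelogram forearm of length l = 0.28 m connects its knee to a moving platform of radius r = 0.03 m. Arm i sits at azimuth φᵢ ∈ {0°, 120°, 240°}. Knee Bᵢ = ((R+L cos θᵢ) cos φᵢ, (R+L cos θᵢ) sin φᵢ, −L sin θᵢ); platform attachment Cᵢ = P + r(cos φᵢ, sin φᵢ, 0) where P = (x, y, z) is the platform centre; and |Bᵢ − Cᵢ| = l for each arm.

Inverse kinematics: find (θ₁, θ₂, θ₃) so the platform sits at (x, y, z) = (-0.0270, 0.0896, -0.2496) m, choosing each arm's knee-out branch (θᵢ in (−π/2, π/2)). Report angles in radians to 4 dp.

φ1=0.0° → target in arm frame (-0.0270, 0.0896)
  e−x'=0.1170;  (l²−L²−(e−x')²−y'²−z²)/2L = -0.0937
  θ1 = atan2(B,A) + arccos(C/0.2757) = 0.7853
φ2=120.0° → target in arm frame (0.0911, -0.0214)
  e−x'=-0.0011;  (l²−L²−(e−x')²−y'²−z²)/2L = -0.0229
  θ2 = atan2(B,A) + arccos(C/0.2496) = 0.0874
rotate P by −φ3: (-0.0641, -0.0682, -0.2496)
  e−x'=0.1541;  (l²−L²−(e−x')²−y'²−z²)/2L = -0.1160
  θ3 = atan2(B,A) + arccos(C/0.2933) = 0.9596

θ₁ = 0.7853, θ₂ = 0.0874, θ₃ = 0.9596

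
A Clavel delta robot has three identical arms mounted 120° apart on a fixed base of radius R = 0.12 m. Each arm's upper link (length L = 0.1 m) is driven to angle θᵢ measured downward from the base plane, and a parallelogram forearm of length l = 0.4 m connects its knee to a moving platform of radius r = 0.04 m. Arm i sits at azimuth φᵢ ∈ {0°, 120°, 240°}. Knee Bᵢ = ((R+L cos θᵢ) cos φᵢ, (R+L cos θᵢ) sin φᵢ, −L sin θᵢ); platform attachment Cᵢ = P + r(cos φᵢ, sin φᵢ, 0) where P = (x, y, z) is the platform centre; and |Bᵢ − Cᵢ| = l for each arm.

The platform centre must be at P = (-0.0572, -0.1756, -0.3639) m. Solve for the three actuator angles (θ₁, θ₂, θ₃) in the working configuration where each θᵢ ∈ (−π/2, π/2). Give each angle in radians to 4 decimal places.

θ₁ = 0.7857, θ₂ = 1.0473, θ₃ = -0.3491

φ1=0.0° → target in arm frame (-0.0572, -0.1756)
  e−x'=0.1372;  (l²−L²−(e−x')²−y'²−z²)/2L = -0.1604
  √(A²+B²)=0.3889;  θ1 = -1.2103+1.9960 ≈ 0.7857
φ2=120.0° → target in arm frame (-0.1235, 0.1373)
  A=0.2035, B=-0.3639, C=(l²−L²−A²−y'²−z²)/(2L)=-0.2134
  γ=atan2(-0.3639,0.2035)=-1.0610;  ψ=arccos(-0.5119)=2.1082;  θ2=γ+ψ≈1.0473
φ3=240.0° → target in arm frame (0.1807, 0.0383)
  A cos θ + B sin θ = C:  -0.1007·cos θ + -0.3639·sin θ = 0.0299
  γ=atan2(-0.3639,-0.1007)=-1.8407;  ψ=arccos(0.0792)=1.4916;  θ3=γ+ψ≈-0.3491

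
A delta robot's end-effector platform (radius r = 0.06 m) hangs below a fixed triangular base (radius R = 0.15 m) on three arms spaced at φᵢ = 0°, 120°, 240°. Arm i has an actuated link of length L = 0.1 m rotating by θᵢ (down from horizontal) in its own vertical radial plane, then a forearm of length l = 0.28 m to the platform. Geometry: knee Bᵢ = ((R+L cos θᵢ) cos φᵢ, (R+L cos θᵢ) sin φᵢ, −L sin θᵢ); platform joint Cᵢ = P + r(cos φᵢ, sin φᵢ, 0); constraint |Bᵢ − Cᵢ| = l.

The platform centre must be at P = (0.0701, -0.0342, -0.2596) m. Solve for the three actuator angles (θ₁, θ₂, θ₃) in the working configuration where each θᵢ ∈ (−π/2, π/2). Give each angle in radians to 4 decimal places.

θ₁ = 0.0872, θ₂ = 0.9604, θ₃ = 0.6110

rotate P by −φ1: (0.0701, -0.0342, -0.2596)
  A cos θ + B sin θ = C:  0.0199·cos θ + -0.2596·sin θ = -0.0028
  γ=atan2(-0.2596,0.0199)=-1.4943;  ψ=arccos(-0.0107)=1.5815;  θ1=γ+ψ≈0.0872
φ2=120.0° → target in arm frame (-0.0647, -0.0436)
  e−x'=0.1547;  (l²−L²−(e−x')²−y'²−z²)/2L = -0.1241
  √(A²+B²)=0.3022;  θ2 = -1.0335+1.9939 ≈ 0.9604
rotate P by −φ3: (-0.0054, 0.0778, -0.2596)
  e−x'=0.0954;  (l²−L²−(e−x')²−y'²−z²)/2L = -0.0708
  √(A²+B²)=0.2766;  θ3 = -1.2185+1.8295 ≈ 0.6110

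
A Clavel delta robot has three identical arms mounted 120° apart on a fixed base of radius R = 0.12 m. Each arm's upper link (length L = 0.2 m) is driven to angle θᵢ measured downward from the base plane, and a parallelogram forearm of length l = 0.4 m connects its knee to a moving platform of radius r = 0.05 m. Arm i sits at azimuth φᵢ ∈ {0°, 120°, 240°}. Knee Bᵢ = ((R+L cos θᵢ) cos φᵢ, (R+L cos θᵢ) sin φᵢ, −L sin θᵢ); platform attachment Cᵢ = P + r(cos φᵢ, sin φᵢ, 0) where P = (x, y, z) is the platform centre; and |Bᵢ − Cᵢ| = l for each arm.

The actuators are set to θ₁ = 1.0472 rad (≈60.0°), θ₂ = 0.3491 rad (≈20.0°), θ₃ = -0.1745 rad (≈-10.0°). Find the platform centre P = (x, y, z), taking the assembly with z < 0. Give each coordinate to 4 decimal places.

(-0.1911, -0.0740, -0.3286)

centre 1 = (0.1700·cos0.0°, 0.1700·sin0.0°, -0.1732) = (0.1700, 0.0000, -0.1732)
φ2=120.0°: virtual centre (-0.1290, 0.2234, -0.0684), radius l
arm 3 at φ=240.0°: e+L cos θ3 = 0.2670;  centre 3 = (-0.1335, -0.2312, 0.0347)
subtract pairs → two planes through P
linear system: -0.5979x+0.4468y = 0.0123−0.2096z; -0.6070x+-0.4624y = 0.0136−0.4159z
det = 0.5476;  x = -0.0215+0.5162z,  y = -0.0012+0.2218z
sphere 1 gives Az²+Bz+C=0 with A=1.3156, B=0.1482, C=-0.0933;  B²−4AC=0.5132;  roots -0.3286, 0.2159;  negative root z = -0.3286
x = -0.1911, y = -0.0740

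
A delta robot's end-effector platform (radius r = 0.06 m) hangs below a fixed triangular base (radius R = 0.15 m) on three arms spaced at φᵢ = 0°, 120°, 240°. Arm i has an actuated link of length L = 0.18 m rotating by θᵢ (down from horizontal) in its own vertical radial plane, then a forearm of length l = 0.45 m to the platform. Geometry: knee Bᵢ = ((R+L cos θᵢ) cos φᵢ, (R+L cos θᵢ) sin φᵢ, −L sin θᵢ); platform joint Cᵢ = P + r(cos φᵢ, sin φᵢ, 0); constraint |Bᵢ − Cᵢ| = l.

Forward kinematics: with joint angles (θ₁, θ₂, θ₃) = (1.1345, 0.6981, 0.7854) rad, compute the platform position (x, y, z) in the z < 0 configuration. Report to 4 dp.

arm 1 at φ=0.0°: e+L cos θ1 = 0.1661;  O1 = (0.1661, 0.0000, -0.1631)
φ2=120.0°: virtual centre (-0.1139, 0.1974, -0.1157), radius l
arm 3 at φ=240.0°: e+L cos θ3 = 0.2173;  O3 = (-0.1086, -0.1882, -0.1273)
|O₂|²−|O₁|² = 0.0111;  |O₃|²−|O₁|² = 0.0092
plane₁₂: -0.5600x+0.3947y+0.0949z = 0.0111
Cramer: x(z) = -0.0183+0.1497z;  y(z) = 0.0022-0.0280z
sphere 1 gives Az²+Bz+C=0 with A=1.0232, B=0.2710, C=-0.1419;  B²−4AC=0.6541;  roots -0.5276, 0.2628;  negative root z = -0.5276
x = -0.0973, y = 0.0170

(-0.0973, 0.0170, -0.5276)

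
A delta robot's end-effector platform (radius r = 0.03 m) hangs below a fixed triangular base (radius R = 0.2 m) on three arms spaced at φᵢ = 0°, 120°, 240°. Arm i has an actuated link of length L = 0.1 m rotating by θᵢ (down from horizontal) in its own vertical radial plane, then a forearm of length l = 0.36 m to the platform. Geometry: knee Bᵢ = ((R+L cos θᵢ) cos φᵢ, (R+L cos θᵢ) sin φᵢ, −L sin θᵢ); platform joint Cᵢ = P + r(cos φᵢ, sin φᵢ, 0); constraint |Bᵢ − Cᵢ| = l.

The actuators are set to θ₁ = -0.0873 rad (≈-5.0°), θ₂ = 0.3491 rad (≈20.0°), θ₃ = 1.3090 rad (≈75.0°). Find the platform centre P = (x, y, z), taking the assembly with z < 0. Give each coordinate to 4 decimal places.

φ1=0.0°: virtual centre (0.2696, 0.0000, 0.0087), radius l
arm 2 at φ=120.0°: ρ2 = 0.2640;  O2 = (-0.1320, 0.2286, -0.0342)
arm 3 at φ=240.0°: ρ3 = 0.1959;  O3 = (-0.0979, -0.1696, -0.0966)
subtract pairs → two planes through P
linear system: -0.8032x+0.4572y = -0.0019−-0.0858z; -0.7351x+-0.3393y = -0.0251−-0.2106z
det = 0.6086;  x = 0.0199+-0.2061z,  y = 0.0308+-0.1743z
sphere 1 gives Az²+Bz+C=0 with A=1.0728, B=0.0748, C=-0.0662;  B²−4AC=0.2898;  roots -0.2857, 0.2160;  negative root z = -0.2857
x = 0.0788, y = 0.0806

(0.0788, 0.0806, -0.2857)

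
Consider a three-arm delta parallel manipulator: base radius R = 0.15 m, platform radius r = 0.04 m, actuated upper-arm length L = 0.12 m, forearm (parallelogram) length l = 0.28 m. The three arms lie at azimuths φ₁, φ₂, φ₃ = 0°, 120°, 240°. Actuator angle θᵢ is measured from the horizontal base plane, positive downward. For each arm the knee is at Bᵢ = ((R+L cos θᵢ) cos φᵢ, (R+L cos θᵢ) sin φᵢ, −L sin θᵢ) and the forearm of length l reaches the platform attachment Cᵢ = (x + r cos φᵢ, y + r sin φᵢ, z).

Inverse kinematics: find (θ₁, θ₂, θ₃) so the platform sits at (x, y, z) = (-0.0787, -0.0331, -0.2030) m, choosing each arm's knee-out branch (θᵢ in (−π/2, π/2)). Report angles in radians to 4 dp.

θ₁ = 0.9596, θ₂ = 0.3487, θ₃ = -0.1741

φ1=0.0° → target in arm frame (-0.0787, -0.0331)
  A cos θ + B sin θ = C:  0.1887·cos θ + -0.2030·sin θ = -0.0580
  √(A²+B²)=0.2772;  θ1 = -0.8219+1.7815 ≈ 0.9596
φ2=120.0° → target in arm frame (0.0107, 0.0847)
  A cos θ + B sin θ = C:  0.0993·cos θ + -0.2030·sin θ = 0.0240
  √(A²+B²)=0.2260;  θ2 = -1.1158+1.4645 ≈ 0.3487
rotate P by −φ3: (0.0680, -0.0516, -0.2030)
  A cos θ + B sin θ = C:  0.0420·cos θ + -0.2030·sin θ = 0.0765
  γ=atan2(-0.2030,0.0420)=-1.3669;  ψ=arccos(0.3691)=1.1927;  θ3=γ+ψ≈-0.1741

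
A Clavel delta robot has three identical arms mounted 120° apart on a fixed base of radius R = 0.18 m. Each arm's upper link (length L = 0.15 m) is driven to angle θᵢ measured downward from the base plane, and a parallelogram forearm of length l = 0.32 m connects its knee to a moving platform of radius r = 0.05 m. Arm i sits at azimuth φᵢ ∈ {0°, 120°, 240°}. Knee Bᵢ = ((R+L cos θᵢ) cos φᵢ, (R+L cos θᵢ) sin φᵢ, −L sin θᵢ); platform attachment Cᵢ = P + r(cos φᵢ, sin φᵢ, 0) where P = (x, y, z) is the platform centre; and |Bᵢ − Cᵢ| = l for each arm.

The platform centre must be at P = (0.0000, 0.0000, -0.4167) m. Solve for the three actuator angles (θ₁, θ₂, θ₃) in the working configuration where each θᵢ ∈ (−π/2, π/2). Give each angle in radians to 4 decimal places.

θ₁ = 1.3087, θ₂ = 1.3087, θ₃ = 1.3087

arm 1 (φ=0.0°): x'=0.0000, y'=0.0000
  A=0.1300, B=-0.4167, C=(l²−L²−A²−y'²−z²)/(2L)=-0.3688
  θ1 = atan2(B,A) + arccos(C/0.4365) = 1.3087
φ2=120.0° → target in arm frame (0.0000, 0.0000)
  A=0.1300, B=-0.4167, C=(l²−L²−A²−y'²−z²)/(2L)=-0.3688
  √(A²+B²)=0.4365;  θ2 = -1.2684+2.5771 ≈ 1.3087
φ3=240.0° → target in arm frame (0.0000, 0.0000)
  A=0.1300, B=-0.4167, C=(l²−L²−A²−y'²−z²)/(2L)=-0.3688
  √(A²+B²)=0.4365;  θ3 = -1.2684+2.5771 ≈ 1.3087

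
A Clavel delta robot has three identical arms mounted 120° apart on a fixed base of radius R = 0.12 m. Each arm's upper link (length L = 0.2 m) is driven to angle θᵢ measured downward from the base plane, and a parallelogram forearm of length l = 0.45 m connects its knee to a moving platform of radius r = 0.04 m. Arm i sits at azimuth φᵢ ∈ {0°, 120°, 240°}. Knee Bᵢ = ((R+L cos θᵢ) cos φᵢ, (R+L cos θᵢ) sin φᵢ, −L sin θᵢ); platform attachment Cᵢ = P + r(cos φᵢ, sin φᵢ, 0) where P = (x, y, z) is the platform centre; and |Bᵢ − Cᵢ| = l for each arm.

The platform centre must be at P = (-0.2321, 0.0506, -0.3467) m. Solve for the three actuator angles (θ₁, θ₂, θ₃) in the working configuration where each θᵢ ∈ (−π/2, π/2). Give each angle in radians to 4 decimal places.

θ₁ = 1.0471, θ₂ = -0.2619, θ₃ = 0.0872

arm 1 (φ=0.0°): x'=-0.2321, y'=0.0506
  e−x'=0.3121;  (l²−L²−(e−x')²−y'²−z²)/2L = -0.1442
  √(A²+B²)=0.4665;  θ1 = -0.8379+1.8850 ≈ 1.0471
rotate P by −φ2: (0.1599, 0.1757, -0.3467)
  A=-0.0799, B=-0.3467, C=(l²−L²−A²−y'²−z²)/(2L)=0.0126
  θ2 = atan2(B,A) + arccos(C/0.3558) = -0.2619
rotate P by −φ3: (0.0722, -0.2263, -0.3467)
  A cos θ + B sin θ = C:  0.0078·cos θ + -0.3467·sin θ = -0.0224
  γ=atan2(-0.3467,0.0078)=-1.5484;  ψ=arccos(-0.0647)=1.6355;  θ3=γ+ψ≈0.0872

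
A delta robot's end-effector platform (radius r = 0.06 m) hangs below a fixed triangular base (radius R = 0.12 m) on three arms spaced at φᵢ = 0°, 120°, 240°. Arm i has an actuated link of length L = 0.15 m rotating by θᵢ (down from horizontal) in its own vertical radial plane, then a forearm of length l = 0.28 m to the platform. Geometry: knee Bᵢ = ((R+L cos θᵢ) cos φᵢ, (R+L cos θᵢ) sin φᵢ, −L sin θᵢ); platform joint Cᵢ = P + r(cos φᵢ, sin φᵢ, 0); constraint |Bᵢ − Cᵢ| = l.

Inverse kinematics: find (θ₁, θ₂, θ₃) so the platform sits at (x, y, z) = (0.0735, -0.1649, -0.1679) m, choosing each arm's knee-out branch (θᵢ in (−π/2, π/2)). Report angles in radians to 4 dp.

θ₁ = -0.0869, θ₂ = 1.3087, θ₃ = -0.3490

arm 1 (φ=0.0°): x'=0.0735, y'=-0.1649
  e−x'=-0.0135;  (l²−L²−(e−x')²−y'²−z²)/2L = 0.0011
  √(A²+B²)=0.1684;  θ1 = -1.6510+1.5642 ≈ -0.0869
φ2=120.0° → target in arm frame (-0.1796, 0.0188)
  A cos θ + B sin θ = C:  0.2396·cos θ + -0.1679·sin θ = -0.1001
  γ=atan2(-0.1679,0.2396)=-0.6113;  ψ=arccos(-0.3422)=1.9200;  θ2=γ+ψ≈1.3087
φ3=240.0° → target in arm frame (0.1061, 0.1461)
  A cos θ + B sin θ = C:  -0.0461·cos θ + -0.1679·sin θ = 0.0141
  γ=atan2(-0.1679,-0.0461)=-1.8385;  ψ=arccos(0.0812)=1.4895;  θ3=γ+ψ≈-0.3490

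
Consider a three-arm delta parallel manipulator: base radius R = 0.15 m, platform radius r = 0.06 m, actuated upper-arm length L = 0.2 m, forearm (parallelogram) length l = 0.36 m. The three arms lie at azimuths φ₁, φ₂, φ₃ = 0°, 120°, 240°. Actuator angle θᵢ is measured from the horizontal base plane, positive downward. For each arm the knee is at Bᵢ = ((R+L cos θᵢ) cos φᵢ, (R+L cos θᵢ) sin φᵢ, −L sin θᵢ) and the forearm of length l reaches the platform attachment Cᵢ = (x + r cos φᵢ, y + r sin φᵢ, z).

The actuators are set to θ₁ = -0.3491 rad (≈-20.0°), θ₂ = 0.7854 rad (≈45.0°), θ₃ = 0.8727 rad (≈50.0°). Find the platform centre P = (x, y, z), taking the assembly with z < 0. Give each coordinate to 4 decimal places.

arm 1 at φ=0.0°: e+L cos θ1 = 0.2779;  S1 = (0.2779, 0.0000, 0.0684)
arm 2 at φ=120.0°: e+L cos θ2 = 0.2314;  S2 = (-0.1157, 0.2004, -0.1414)
φ3=240.0°: virtual centre (-0.1093, -0.1893, -0.1532), radius l
eliminate P² terms by subtracting sphere 1 from 2 and 3
linear system: -0.7873x+0.4008y = -0.0084−-0.4197z; -0.7744x+-0.3785y = -0.0107−-0.4432z
Cramer: x(z) = 0.0123-0.5531z;  y(z) = 0.0032-0.0394z
sphere 1 gives Az²+Bz+C=0 with A=1.3075, B=0.1568, C=-0.0543;  B²−4AC=0.3087;  roots -0.2724, 0.1525;  negative root z = -0.2724
x = 0.1629, y = 0.0139

(0.1629, 0.0139, -0.2724)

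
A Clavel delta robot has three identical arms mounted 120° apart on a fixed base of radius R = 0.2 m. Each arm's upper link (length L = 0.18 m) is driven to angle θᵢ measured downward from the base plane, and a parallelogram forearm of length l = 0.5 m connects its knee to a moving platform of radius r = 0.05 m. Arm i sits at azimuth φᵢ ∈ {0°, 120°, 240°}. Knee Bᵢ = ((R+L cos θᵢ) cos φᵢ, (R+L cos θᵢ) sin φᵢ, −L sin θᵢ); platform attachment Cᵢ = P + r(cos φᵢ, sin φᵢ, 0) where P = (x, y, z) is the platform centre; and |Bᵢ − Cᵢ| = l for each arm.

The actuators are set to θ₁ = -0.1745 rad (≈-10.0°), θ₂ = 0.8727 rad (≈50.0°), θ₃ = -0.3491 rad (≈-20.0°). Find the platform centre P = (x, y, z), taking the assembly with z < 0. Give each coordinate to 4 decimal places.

arm 1 at φ=0.0°: e+L cos θ1 = 0.3273;  S1 = (0.3273, 0.0000, 0.0313)
arm 2 at φ=120.0°: e+L cos θ2 = 0.2657;  S2 = (-0.1328, 0.2301, -0.1379)
arm 3 at φ=240.0°: e+L cos θ3 = 0.3191;  S3 = (-0.1596, -0.2764, 0.0616)
|S₂|²−|S₁|² = -0.0185;  |S₃|²−|S₁|² = -0.0024
[-0.9202 0.4602 -0.3383]·P = -0.0185;  [-0.9737 -0.5528 0.0606]·P = -0.0024
det = 0.9568;  x = 0.0118+-0.1663z,  y = -0.0165+0.4026z
sphere 1 gives Az²+Bz+C=0 with A=1.1897, B=0.0291, C=-0.1493;  B²−4AC=0.7112;  roots -0.3667, 0.3422;  negative root z = -0.3667
x = 0.0728, y = -0.1641

(0.0728, -0.1641, -0.3667)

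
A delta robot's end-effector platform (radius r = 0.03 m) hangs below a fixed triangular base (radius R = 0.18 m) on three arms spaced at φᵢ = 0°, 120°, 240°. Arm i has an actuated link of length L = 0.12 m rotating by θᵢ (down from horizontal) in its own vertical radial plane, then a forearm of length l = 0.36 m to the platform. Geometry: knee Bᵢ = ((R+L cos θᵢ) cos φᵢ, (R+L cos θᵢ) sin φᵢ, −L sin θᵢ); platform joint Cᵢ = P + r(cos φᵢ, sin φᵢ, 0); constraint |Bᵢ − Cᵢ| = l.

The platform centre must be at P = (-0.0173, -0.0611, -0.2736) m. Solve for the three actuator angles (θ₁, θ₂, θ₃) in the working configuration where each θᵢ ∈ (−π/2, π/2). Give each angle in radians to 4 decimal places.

rotate P by −φ1: (-0.0173, -0.0611, -0.2736)
  A=0.1673, B=-0.2736, C=(l²−L²−A²−y'²−z²)/(2L)=0.0359
  γ=atan2(-0.2736,0.1673)=-1.0220;  ψ=arccos(0.1120)=1.4586;  θ1=γ+ψ≈0.4366
arm 2 (φ=120.0°): x'=-0.0443, y'=0.0455
  e−x'=0.1943;  (l²−L²−(e−x')²−y'²−z²)/2L = 0.0022
  γ=atan2(-0.2736,0.1943)=-0.9534;  ψ=arccos(0.0066)=1.5642;  θ2=γ+ψ≈0.6108
arm 3 (φ=240.0°): x'=0.0616, y'=0.0156
  A cos θ + B sin θ = C:  0.0884·cos θ + -0.2736·sin θ = 0.1345
  θ3 = atan2(B,A) + arccos(C/0.2875) = -0.1741

θ₁ = 0.4366, θ₂ = 0.6108, θ₃ = -0.1741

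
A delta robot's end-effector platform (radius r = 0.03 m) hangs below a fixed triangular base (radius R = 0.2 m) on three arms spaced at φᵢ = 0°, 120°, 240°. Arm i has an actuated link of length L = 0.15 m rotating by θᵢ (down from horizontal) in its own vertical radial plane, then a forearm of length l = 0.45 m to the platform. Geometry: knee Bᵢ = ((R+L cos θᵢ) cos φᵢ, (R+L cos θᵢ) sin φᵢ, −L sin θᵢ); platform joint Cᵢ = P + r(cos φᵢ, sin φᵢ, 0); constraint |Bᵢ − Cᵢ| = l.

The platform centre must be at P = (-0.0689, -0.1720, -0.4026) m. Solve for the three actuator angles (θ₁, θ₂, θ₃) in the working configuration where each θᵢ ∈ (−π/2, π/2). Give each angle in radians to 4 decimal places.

arm 1 (φ=0.0°): x'=-0.0689, y'=-0.1720
  A cos θ + B sin θ = C:  0.2389·cos θ + -0.4026·sin θ = -0.2291
  γ=atan2(-0.4026,0.2389)=-1.0352;  ψ=arccos(-0.4895)=2.0823;  θ1=γ+ψ≈1.0470
φ2=120.0° → target in arm frame (-0.1145, 0.1457)
  A cos θ + B sin θ = C:  0.2845·cos θ + -0.4026·sin θ = -0.2808
  √(A²+B²)=0.4930;  θ2 = -0.9556+2.1769 ≈ 1.2213
rotate P by −φ3: (0.1834, 0.0263, -0.4026)
  A=-0.0134, B=-0.4026, C=(l²−L²−A²−y'²−z²)/(2L)=0.0568
  √(A²+B²)=0.4028;  θ3 = -1.6041+1.4293 ≈ -0.1748

θ₁ = 1.0470, θ₂ = 1.2213, θ₃ = -0.1748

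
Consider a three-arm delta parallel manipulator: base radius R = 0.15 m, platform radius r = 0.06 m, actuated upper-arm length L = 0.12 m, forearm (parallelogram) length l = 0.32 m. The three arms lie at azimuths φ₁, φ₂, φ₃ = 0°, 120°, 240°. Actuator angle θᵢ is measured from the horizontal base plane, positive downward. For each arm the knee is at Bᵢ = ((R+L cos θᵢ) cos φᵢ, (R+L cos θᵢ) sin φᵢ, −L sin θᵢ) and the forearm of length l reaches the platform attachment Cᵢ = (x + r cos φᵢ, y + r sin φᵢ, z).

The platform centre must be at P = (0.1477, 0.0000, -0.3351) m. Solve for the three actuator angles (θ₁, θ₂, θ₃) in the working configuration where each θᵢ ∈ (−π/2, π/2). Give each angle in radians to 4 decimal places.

θ₁ = 0.1748, θ₂ = 1.3089, θ₃ = 1.3089

rotate P by −φ1: (0.1477, 0.0000, -0.3351)
  A cos θ + B sin θ = C:  -0.0577·cos θ + -0.3351·sin θ = -0.1151
  √(A²+B²)=0.3400;  θ1 = -1.7413+1.9161 ≈ 0.1748
rotate P by −φ2: (-0.0738, -0.1279, -0.3351)
  A cos θ + B sin θ = C:  0.1638·cos θ + -0.3351·sin θ = -0.2813
  γ=atan2(-0.3351,0.1638)=-1.1160;  ψ=arccos(-0.7540)=2.4249;  θ2=γ+ψ≈1.3089
φ3=240.0° → target in arm frame (-0.0739, 0.1279)
  A=0.1639, B=-0.3351, C=(l²−L²−A²−y'²−z²)/(2L)=-0.2813
  √(A²+B²)=0.3730;  θ3 = -1.1160+2.4249 ≈ 1.3089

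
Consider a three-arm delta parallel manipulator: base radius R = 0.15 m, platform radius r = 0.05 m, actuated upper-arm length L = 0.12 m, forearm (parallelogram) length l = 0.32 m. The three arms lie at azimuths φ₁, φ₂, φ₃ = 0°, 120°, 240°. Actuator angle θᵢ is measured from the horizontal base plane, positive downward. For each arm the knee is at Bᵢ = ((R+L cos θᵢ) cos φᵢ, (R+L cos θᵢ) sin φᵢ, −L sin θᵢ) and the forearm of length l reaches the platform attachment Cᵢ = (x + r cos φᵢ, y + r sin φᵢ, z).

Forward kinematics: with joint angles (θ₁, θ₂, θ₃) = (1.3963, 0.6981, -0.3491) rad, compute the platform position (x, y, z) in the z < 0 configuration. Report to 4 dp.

O1 = (0.1208·cos0.0°, 0.1208·sin0.0°, -0.1182) = (0.1208, 0.0000, -0.1182)
O2 = (0.1919·cos120.0°, 0.1919·sin120.0°, -0.0771) = (-0.0960, 0.1662, -0.0771)
arm 3 at φ=240.0°: (R−r)+L cos θ3 = 0.2128;  O3 = (-0.1064, -0.1843, 0.0410)
eliminate P² terms by subtracting sphere 1 from 2 and 3
[-0.4336 0.3324 0.0821]·P = 0.0142;  [-0.4544 -0.3685 0.3184]·P = 0.0184
Cramer: x(z) = -0.0365+0.4379z;  y(z) = -0.0049+0.3242z
quadratic in z: (1.2968)z²+(0.0954)z+(-0.0637)=0, √Δ=0.5825 → z ∈ {-0.2614, 0.1878}; z = -0.2614 (taking z<0)
x = -0.1510, y = -0.0896

(-0.1510, -0.0896, -0.2614)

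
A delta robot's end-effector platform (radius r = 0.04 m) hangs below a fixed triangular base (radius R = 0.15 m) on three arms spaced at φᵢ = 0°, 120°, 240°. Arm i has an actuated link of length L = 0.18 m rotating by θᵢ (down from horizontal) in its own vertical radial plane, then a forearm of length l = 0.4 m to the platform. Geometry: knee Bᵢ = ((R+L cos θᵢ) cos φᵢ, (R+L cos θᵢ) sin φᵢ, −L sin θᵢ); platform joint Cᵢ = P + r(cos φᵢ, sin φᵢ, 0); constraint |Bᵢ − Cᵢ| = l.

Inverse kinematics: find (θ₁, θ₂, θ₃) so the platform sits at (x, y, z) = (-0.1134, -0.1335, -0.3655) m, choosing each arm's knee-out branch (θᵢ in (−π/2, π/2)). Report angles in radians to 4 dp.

arm 1 (φ=0.0°): x'=-0.1134, y'=-0.1335
  A=0.2234, B=-0.3655, C=(l²−L²−A²−y'²−z²)/(2L)=-0.2048
  γ=atan2(-0.3655,0.2234)=-1.0222;  ψ=arccos(-0.4780)=2.0692;  θ1=γ+ψ≈1.0471
φ2=120.0° → target in arm frame (-0.0589, 0.1650)
  A cos θ + B sin θ = C:  0.1689·cos θ + -0.3655·sin θ = -0.1715
  γ=atan2(-0.3655,0.1689)=-1.1379;  ψ=arccos(-0.4259)=2.0107;  θ2=γ+ψ≈0.8729
arm 3 (φ=240.0°): x'=0.1723, y'=-0.0315
  A cos θ + B sin θ = C:  -0.0623·cos θ + -0.3655·sin θ = -0.0302
  θ3 = atan2(B,A) + arccos(C/0.3708) = -0.0874

θ₁ = 1.0471, θ₂ = 0.8729, θ₃ = -0.0874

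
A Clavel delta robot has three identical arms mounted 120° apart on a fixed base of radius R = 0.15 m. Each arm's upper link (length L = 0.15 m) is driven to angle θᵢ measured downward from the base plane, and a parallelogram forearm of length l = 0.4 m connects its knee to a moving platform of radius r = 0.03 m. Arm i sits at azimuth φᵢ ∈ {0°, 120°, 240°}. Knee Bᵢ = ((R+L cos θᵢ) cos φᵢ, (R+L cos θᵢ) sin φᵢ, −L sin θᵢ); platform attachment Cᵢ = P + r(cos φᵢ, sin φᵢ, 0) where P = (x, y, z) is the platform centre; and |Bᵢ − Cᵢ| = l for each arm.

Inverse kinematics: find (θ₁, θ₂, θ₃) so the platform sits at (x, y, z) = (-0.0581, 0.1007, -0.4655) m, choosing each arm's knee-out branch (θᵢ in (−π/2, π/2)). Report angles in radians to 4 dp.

θ₁ = 1.3089, θ₂ = 0.6111, θ₃ = 1.3091

rotate P by −φ1: (-0.0581, 0.1007, -0.4655)
  A cos θ + B sin θ = C:  0.1781·cos θ + -0.4655·sin θ = -0.4035
  √(A²+B²)=0.4984;  θ1 = -1.2054+2.5142 ≈ 1.3089
rotate P by −φ2: (0.1163, 0.0000, -0.4655)
  e−x'=0.0037;  (l²−L²−(e−x')²−y'²−z²)/2L = -0.2640
  √(A²+B²)=0.4655;  θ2 = -1.5628+2.1738 ≈ 0.6111
rotate P by −φ3: (-0.0582, -0.1007, -0.4655)
  A=0.1782, B=-0.4655, C=(l²−L²−A²−y'²−z²)/(2L)=-0.4035
  γ=atan2(-0.4655,0.1782)=-1.2053;  ψ=arccos(-0.8096)=2.5143;  θ3=γ+ψ≈1.3091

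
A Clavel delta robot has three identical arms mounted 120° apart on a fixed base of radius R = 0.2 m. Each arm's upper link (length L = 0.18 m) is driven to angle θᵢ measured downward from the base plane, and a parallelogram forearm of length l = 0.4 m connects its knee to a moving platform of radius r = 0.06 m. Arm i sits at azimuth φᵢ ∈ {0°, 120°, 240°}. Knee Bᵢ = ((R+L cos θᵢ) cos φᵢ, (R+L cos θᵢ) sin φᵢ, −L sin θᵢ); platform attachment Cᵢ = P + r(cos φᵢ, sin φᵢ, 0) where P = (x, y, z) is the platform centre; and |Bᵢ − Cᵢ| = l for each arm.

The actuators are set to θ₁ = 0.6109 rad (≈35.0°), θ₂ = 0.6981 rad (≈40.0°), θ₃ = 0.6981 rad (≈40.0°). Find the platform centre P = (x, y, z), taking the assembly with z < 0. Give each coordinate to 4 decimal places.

(0.0147, 0.0000, -0.3958)

O1 = (0.2874·cos0.0°, 0.2874·sin0.0°, -0.1032) = (0.2874, 0.0000, -0.1032)
O2 = (0.2779·cos120.0°, 0.2779·sin120.0°, -0.1157) = (-0.1389, 0.2407, -0.1157)
arm 3 at φ=240.0°: (R−r)+L cos θ3 = 0.2779;  O3 = (-0.1389, -0.2407, -0.1157)
eliminate P² terms by subtracting sphere 1 from 2 and 3
linear system: -0.8528x+0.4813y = -0.0027−-0.0249z; -0.8528x+-0.4813y = -0.0027−-0.0249z
det = 0.8209;  x = 0.0031+-0.0292z,  y = 0.0000+0.0000z
quadratic in z: (1.0009)z²+(0.2231)z+(-0.0685)=0, √Δ=0.5692 → z ∈ {-0.3958, 0.1729}; z = -0.3958 (taking z<0)
x = 0.0147, y = 0.0000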